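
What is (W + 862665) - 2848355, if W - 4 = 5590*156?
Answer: -1113646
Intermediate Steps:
W = 872044 (W = 4 + 5590*156 = 4 + 872040 = 872044)
(W + 862665) - 2848355 = (872044 + 862665) - 2848355 = 1734709 - 2848355 = -1113646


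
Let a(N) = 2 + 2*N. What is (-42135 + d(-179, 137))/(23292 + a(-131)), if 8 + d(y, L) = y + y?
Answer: -42501/23032 ≈ -1.8453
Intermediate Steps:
d(y, L) = -8 + 2*y (d(y, L) = -8 + (y + y) = -8 + 2*y)
(-42135 + d(-179, 137))/(23292 + a(-131)) = (-42135 + (-8 + 2*(-179)))/(23292 + (2 + 2*(-131))) = (-42135 + (-8 - 358))/(23292 + (2 - 262)) = (-42135 - 366)/(23292 - 260) = -42501/23032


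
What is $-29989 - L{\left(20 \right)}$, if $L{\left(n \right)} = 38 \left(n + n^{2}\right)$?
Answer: $-45949$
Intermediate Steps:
$L{\left(n \right)} = 38 n + 38 n^{2}$
$-29989 - L{\left(20 \right)} = -29989 - 38 \cdot 20 \left(1 + 20\right) = -29989 - 38 \cdot 20 \cdot 21 = -29989 - 15960 = -45949$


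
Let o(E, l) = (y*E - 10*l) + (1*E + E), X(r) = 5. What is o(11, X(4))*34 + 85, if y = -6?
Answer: -3111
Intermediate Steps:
o(E, l) = -10*l - 4*E (o(E, l) = (-6*E - 10*l) + (1*E + E) = (-10*l - 6*E) + (E + E) = (-10*l - 6*E) + 2*E = -10*l - 4*E)
o(11, X(4))*34 + 85 = (-10*5 - 4*11)*34 + 85 = (-50 - 44)*34 + 85 = -94*34 + 85 = -3196 + 85 = -3111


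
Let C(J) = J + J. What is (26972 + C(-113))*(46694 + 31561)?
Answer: 2093008230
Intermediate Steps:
C(J) = 2*J
(26972 + C(-113))*(46694 + 31561) = (26972 + 2*(-113))*(46694 + 31561) = (26972 - 226)*78255 = 26746*78255 = 2093008230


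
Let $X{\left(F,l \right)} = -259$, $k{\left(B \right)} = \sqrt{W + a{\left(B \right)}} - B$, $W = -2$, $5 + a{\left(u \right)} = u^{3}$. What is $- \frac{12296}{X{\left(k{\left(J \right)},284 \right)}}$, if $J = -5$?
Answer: $\frac{12296}{259} \approx 47.475$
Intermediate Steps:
$a{\left(u \right)} = -5 + u^{3}$
$k{\left(B \right)} = \sqrt{-7 + B^{3}} - B$ ($k{\left(B \right)} = \sqrt{-2 + \left(-5 + B^{3}\right)} - B = \sqrt{-7 + B^{3}} - B$)
$- \frac{12296}{X{\left(k{\left(J \right)},284 \right)}} = - \frac{12296}{-259} = \left(-12296\right) \left(- \frac{1}{259}\right) = \frac{12296}{259}$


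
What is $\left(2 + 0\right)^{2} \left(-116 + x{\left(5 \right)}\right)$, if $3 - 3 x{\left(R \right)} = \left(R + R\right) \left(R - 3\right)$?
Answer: $- \frac{1460}{3} \approx -486.67$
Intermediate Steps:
$x{\left(R \right)} = 1 - \frac{2 R \left(-3 + R\right)}{3}$ ($x{\left(R \right)} = 1 - \frac{\left(R + R\right) \left(R - 3\right)}{3} = 1 - \frac{2 R \left(-3 + R\right)}{3}$)
$\left(2 + 0\right)^{2} \left(-116 + x{\left(5 \right)}\right) = \left(2 + 0\right)^{2} \left(-116 + \left(1 + 2 \cdot 5 - \frac{2 \cdot 5^{2}}{3}\right)\right) = 2^{2} \left(-116 + \left(1 + 10 - \frac{50}{3}\right)\right) = 4 \left(-116 + \left(1 + 10 - \frac{50}{3}\right)\right) = 4 \left(-116 - \frac{17}{3}\right) = 4 \left(- \frac{365}{3}\right) = - \frac{1460}{3}$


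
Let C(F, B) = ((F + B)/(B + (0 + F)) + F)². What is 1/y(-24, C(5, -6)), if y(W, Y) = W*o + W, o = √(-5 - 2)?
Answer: I/(24*(√7 - I)) ≈ -0.0052083 + 0.01378*I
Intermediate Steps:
o = I*√7 (o = √(-7) = I*√7 ≈ 2.6458*I)
C(F, B) = (1 + F)² (C(F, B) = ((B + F)/(B + F) + F)² = (1 + F)²)
y(W, Y) = W + I*W*√7 (y(W, Y) = W*(I*√7) + W = I*W*√7 + W = W + I*W*√7)
1/y(-24, C(5, -6)) = 1/(-24*(1 + I*√7)) = 1/(-24 - 24*I*√7)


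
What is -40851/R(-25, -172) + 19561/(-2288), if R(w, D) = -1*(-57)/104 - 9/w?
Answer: -81020204107/1800656 ≈ -44995.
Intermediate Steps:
R(w, D) = 57/104 - 9/w (R(w, D) = 57*(1/104) - 9/w = 57/104 - 9/w)
-40851/R(-25, -172) + 19561/(-2288) = -40851/(57/104 - 9/(-25)) + 19561/(-2288) = -40851/(57/104 - 9*(-1/25)) + 19561*(-1/2288) = -40851/(57/104 + 9/25) - 19561/2288 = -40851/2361/2600 - 19561/2288 = -40851*2600/2361 - 19561/2288 = -35404200/787 - 19561/2288 = -81020204107/1800656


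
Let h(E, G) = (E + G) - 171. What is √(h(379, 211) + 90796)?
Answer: 3*√10135 ≈ 302.02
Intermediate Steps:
h(E, G) = -171 + E + G
√(h(379, 211) + 90796) = √((-171 + 379 + 211) + 90796) = √(419 + 90796) = √91215 = 3*√10135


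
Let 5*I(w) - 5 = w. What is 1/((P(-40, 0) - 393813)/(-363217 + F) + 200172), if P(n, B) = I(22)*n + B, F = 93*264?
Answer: 338665/67791644409 ≈ 4.9957e-6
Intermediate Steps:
F = 24552
I(w) = 1 + w/5
P(n, B) = B + 27*n/5 (P(n, B) = (1 + (1/5)*22)*n + B = (1 + 22/5)*n + B = 27*n/5 + B = B + 27*n/5)
1/((P(-40, 0) - 393813)/(-363217 + F) + 200172) = 1/(((0 + (27/5)*(-40)) - 393813)/(-363217 + 24552) + 200172) = 1/(((0 - 216) - 393813)/(-338665) + 200172) = 1/((-216 - 393813)*(-1/338665) + 200172) = 1/(-394029*(-1/338665) + 200172) = 1/(394029/338665 + 200172) = 1/(67791644409/338665) = 338665/67791644409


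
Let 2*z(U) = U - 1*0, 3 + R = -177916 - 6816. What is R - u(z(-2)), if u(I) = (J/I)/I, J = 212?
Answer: -184947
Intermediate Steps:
R = -184735 (R = -3 + (-177916 - 6816) = -3 - 184732 = -184735)
z(U) = U/2 (z(U) = (U - 1*0)/2 = (U + 0)/2 = U/2)
u(I) = 212/I² (u(I) = (212/I)/I = 212/I²)
R - u(z(-2)) = -184735 - 212/((½)*(-2))² = -184735 - 212/(-1)² = -184735 - 212 = -184947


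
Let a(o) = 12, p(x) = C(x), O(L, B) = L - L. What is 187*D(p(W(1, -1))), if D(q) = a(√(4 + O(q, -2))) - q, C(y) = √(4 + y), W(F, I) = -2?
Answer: 2244 - 187*√2 ≈ 1979.5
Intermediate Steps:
O(L, B) = 0
p(x) = √(4 + x)
D(q) = 12 - q
187*D(p(W(1, -1))) = 187*(12 - √(4 - 2)) = 187*(12 - √2) = 2244 - 187*√2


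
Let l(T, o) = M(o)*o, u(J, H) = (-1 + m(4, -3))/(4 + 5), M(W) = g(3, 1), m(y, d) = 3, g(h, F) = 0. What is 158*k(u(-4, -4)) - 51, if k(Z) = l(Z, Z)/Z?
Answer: -51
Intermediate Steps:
M(W) = 0
u(J, H) = 2/9 (u(J, H) = (-1 + 3)/(4 + 5) = 2/9)
l(T, o) = 0 (l(T, o) = 0*o = 0)
k(Z) = 0 (k(Z) = 0/Z = 0)
158*k(u(-4, -4)) - 51 = 158*0 - 51 = 0 - 51 = -51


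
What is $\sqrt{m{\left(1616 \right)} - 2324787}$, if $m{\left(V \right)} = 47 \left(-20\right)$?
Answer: $i \sqrt{2325727} \approx 1525.0 i$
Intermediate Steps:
$m{\left(V \right)} = -940$
$\sqrt{m{\left(1616 \right)} - 2324787} = \sqrt{-940 - 2324787} = \sqrt{-2325727} = i \sqrt{2325727}$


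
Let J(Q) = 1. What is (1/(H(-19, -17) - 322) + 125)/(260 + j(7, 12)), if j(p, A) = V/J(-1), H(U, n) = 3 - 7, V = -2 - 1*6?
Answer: 13583/27384 ≈ 0.49602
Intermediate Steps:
V = -8 (V = -2 - 6 = -8)
H(U, n) = -4
j(p, A) = -8 (j(p, A) = -8/1 = -8*1 = -8)
(1/(H(-19, -17) - 322) + 125)/(260 + j(7, 12)) = (1/(-4 - 322) + 125)/(260 - 8) = (1/(-326) + 125)/252 = (-1/326 + 125)/252 = (1/252)*(40749/326) = 13583/27384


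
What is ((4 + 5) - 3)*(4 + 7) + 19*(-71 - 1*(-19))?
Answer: -922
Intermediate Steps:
((4 + 5) - 3)*(4 + 7) + 19*(-71 - 1*(-19)) = (9 - 3)*11 + 19*(-71 + 19) = 6*11 + 19*(-52) = 66 - 988 = -922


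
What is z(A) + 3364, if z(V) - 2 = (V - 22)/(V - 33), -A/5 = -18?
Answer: 191930/57 ≈ 3367.2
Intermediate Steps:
A = 90 (A = -5*(-18) = 90)
z(V) = 2 + (-22 + V)/(-33 + V) (z(V) = 2 + (V - 22)/(V - 33) = 2 + (-22 + V)/(-33 + V))
z(A) + 3364 = (-88 + 3*90)/(-33 + 90) + 3364 = (-88 + 270)/57 + 3364 = (1/57)*182 + 3364 = 182/57 + 3364 = 191930/57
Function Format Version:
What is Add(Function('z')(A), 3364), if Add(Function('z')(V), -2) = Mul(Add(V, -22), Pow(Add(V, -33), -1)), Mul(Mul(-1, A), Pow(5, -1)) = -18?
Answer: Rational(191930, 57) ≈ 3367.2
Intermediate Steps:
A = 90 (A = Mul(-5, -18) = 90)
Function('z')(V) = Add(2, Mul(Pow(Add(-33, V), -1), Add(-22, V))) (Function('z')(V) = Add(2, Mul(Add(V, -22), Pow(Add(V, -33), -1))) = Add(2, Mul(Add(-22, V), Pow(Add(-33, V), -1))) = Add(2, Mul(Pow(Add(-33, V), -1), Add(-22, V))))
Add(Function('z')(A), 3364) = Add(Mul(Pow(Add(-33, 90), -1), Add(-88, Mul(3, 90))), 3364) = Add(Mul(Pow(57, -1), Add(-88, 270)), 3364) = Add(Mul(Rational(1, 57), 182), 3364) = Add(Rational(182, 57), 3364) = Rational(191930, 57)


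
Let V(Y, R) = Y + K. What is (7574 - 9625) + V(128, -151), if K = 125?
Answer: -1798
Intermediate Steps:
V(Y, R) = 125 + Y (V(Y, R) = Y + 125 = 125 + Y)
(7574 - 9625) + V(128, -151) = (7574 - 9625) + (125 + 128) = -2051 + 253 = -1798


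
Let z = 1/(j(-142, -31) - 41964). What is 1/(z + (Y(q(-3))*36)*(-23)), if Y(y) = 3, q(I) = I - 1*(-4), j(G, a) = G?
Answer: -42106/104591305 ≈ -0.00040258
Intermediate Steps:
q(I) = 4 + I (q(I) = I + 4 = 4 + I)
z = -1/42106 (z = 1/(-142 - 41964) = 1/(-42106) = -1/42106 ≈ -2.3750e-5)
1/(z + (Y(q(-3))*36)*(-23)) = 1/(-1/42106 + (3*36)*(-23)) = 1/(-1/42106 + 108*(-23)) = 1/(-1/42106 - 2484) = 1/(-104591305/42106) = -42106/104591305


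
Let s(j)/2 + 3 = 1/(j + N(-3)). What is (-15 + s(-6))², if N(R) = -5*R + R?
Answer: 3844/9 ≈ 427.11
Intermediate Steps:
N(R) = -4*R
s(j) = -6 + 2/(12 + j) (s(j) = -6 + 2/(j - 4*(-3)) = -6 + 2/(j + 12) = -6 + 2/(12 + j))
(-15 + s(-6))² = (-15 + 2*(-35 - 3*(-6))/(12 - 6))² = (-15 + 2*(-35 + 18)/6)² = (-15 + 2*(⅙)*(-17))² = (-15 - 17/3)² = (-62/3)² = 3844/9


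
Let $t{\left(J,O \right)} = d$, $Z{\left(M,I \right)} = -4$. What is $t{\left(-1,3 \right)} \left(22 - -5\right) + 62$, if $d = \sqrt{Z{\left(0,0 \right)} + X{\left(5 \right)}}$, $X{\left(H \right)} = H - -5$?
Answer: $62 + 27 \sqrt{6} \approx 128.14$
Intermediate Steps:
$X{\left(H \right)} = 5 + H$ ($X{\left(H \right)} = H + 5 = 5 + H$)
$d = \sqrt{6}$ ($d = \sqrt{-4 + \left(5 + 5\right)} = \sqrt{-4 + 10} = \sqrt{6} \approx 2.4495$)
$t{\left(J,O \right)} = \sqrt{6}$
$t{\left(-1,3 \right)} \left(22 - -5\right) + 62 = \sqrt{6} \left(22 - -5\right) + 62 = \sqrt{6} \left(22 + 5\right) + 62 = \sqrt{6} \cdot 27 + 62 = 27 \sqrt{6} + 62 = 62 + 27 \sqrt{6}$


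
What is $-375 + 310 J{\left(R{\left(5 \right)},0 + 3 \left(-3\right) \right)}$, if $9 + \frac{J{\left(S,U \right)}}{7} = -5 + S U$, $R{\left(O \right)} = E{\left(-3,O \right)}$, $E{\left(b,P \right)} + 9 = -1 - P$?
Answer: $262195$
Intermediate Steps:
$E{\left(b,P \right)} = -10 - P$ ($E{\left(b,P \right)} = -9 - \left(1 + P\right) = -10 - P$)
$R{\left(O \right)} = -10 - O$
$J{\left(S,U \right)} = -98 + 7 S U$ ($J{\left(S,U \right)} = -63 + 7 \left(-5 + S U\right) = -63 + \left(-35 + 7 S U\right) = -98 + 7 S U$)
$-375 + 310 J{\left(R{\left(5 \right)},0 + 3 \left(-3\right) \right)} = -375 + 310 \left(-98 + 7 \left(-10 - 5\right) \left(0 + 3 \left(-3\right)\right)\right) = -375 + 310 \left(-98 + 7 \left(-10 - 5\right) \left(0 - 9\right)\right) = -375 + 310 \left(-98 + 7 \left(-15\right) \left(-9\right)\right) = -375 + 310 \left(-98 + 945\right) = -375 + 310 \cdot 847 = -375 + 262570 = 262195$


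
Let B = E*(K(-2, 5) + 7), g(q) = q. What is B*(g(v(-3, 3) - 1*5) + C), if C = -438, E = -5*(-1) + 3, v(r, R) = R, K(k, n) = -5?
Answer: -7040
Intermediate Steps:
E = 8 (E = 5 + 3 = 8)
B = 16 (B = 8*(-5 + 7) = 8*2 = 16)
B*(g(v(-3, 3) - 1*5) + C) = 16*((3 - 1*5) - 438) = 16*((3 - 5) - 438) = 16*(-2 - 438) = 16*(-440) = -7040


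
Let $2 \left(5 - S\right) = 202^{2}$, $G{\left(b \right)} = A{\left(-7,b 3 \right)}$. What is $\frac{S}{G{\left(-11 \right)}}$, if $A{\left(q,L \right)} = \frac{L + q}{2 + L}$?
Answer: $- \frac{632307}{40} \approx -15808.0$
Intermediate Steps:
$A{\left(q,L \right)} = \frac{L + q}{2 + L}$
$G{\left(b \right)} = \frac{-7 + 3 b}{2 + 3 b}$ ($G{\left(b \right)} = \frac{b 3 - 7}{2 + b 3} = \frac{3 b - 7}{2 + 3 b} = \frac{-7 + 3 b}{2 + 3 b}$)
$S = -20397$ ($S = 5 - \frac{202^{2}}{2} = 5 - 20402 = -20397$)
$\frac{S}{G{\left(-11 \right)}} = - \frac{20397}{\frac{1}{2 + 3 \left(-11\right)} \left(-7 + 3 \left(-11\right)\right)} = - \frac{20397}{\frac{1}{2 - 33} \left(-7 - 33\right)} = - \frac{20397}{\frac{1}{-31} \left(-40\right)} = - \frac{20397}{\left(- \frac{1}{31}\right) \left(-40\right)} = - \frac{20397}{\frac{40}{31}} = \left(-20397\right) \frac{31}{40} = - \frac{632307}{40}$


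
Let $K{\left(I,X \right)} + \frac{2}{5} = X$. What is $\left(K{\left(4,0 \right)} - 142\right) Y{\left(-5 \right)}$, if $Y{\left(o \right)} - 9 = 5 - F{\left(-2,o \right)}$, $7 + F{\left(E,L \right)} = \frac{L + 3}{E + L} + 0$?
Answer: $- \frac{20648}{7} \approx -2949.7$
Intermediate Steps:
$K{\left(I,X \right)} = - \frac{2}{5} + X$
$F{\left(E,L \right)} = -7 + \frac{3 + L}{E + L}$ ($F{\left(E,L \right)} = -7 + \left(\frac{L + 3}{E + L} + 0\right) = -7 + \left(\frac{3 + L}{E + L} + 0\right) = -7 + \frac{3 + L}{E + L}$)
$Y{\left(o \right)} = 14 - \frac{17 - 6 o}{-2 + o}$ ($Y{\left(o \right)} = 9 + \left(5 - \frac{3 - -14 - 6 o}{-2 + o}\right) = 9 + \left(5 - \frac{3 + 14 - 6 o}{-2 + o}\right) = 9 - \left(-5 + \frac{17 - 6 o}{-2 + o}\right) = 14 - \frac{17 - 6 o}{-2 + o}$)
$\left(K{\left(4,0 \right)} - 142\right) Y{\left(-5 \right)} = \left(\left(- \frac{2}{5} + 0\right) - 142\right) \frac{5 \left(-9 + 4 \left(-5\right)\right)}{-2 - 5} = \left(- \frac{2}{5} - 142\right) \frac{5 \left(-9 - 20\right)}{-7} = - \frac{712 \cdot 5 \left(- \frac{1}{7}\right) \left(-29\right)}{5} = \left(- \frac{712}{5}\right) \frac{145}{7} = - \frac{20648}{7}$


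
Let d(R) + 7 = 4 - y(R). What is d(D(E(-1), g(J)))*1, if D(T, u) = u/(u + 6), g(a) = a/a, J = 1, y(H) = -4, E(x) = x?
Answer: 1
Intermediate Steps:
g(a) = 1
D(T, u) = u/(6 + u)
d(R) = 1 (d(R) = -7 + (4 - 1*(-4)) = -7 + (4 + 4) = -7 + 8 = 1)
d(D(E(-1), g(J)))*1 = 1*1 = 1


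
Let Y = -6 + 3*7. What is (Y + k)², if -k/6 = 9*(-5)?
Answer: 81225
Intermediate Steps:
k = 270 (k = -54*(-5) = -6*(-45) = 270)
Y = 15 (Y = -6 + 21 = 15)
(Y + k)² = (15 + 270)² = 285² = 81225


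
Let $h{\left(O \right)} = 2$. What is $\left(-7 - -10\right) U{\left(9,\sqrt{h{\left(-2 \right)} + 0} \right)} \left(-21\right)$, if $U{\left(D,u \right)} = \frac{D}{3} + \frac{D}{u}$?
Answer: $-189 - \frac{567 \sqrt{2}}{2} \approx -589.93$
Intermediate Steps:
$U{\left(D,u \right)} = \frac{D}{3} + \frac{D}{u}$ ($U{\left(D,u \right)} = D \frac{1}{3} + \frac{D}{u} = \frac{D}{3} + \frac{D}{u}$)
$\left(-7 - -10\right) U{\left(9,\sqrt{h{\left(-2 \right)} + 0} \right)} \left(-21\right) = \left(-7 - -10\right) \left(\frac{1}{3} \cdot 9 + \frac{9}{\sqrt{2 + 0}}\right) \left(-21\right) = \left(-7 + 10\right) \left(3 + \frac{9}{\sqrt{2}}\right) \left(-21\right) = 3 \left(3 + 9 \frac{\sqrt{2}}{2}\right) \left(-21\right) = 3 \left(3 + \frac{9 \sqrt{2}}{2}\right) \left(-21\right) = \left(9 + \frac{27 \sqrt{2}}{2}\right) \left(-21\right) = -189 - \frac{567 \sqrt{2}}{2}$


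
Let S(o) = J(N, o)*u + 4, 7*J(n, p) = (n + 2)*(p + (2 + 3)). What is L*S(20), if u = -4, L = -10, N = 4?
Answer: 5720/7 ≈ 817.14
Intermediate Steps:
J(n, p) = (2 + n)*(5 + p)/7 (J(n, p) = ((n + 2)*(p + (2 + 3)))/7 = ((2 + n)*(p + 5))/7 = ((2 + n)*(5 + p))/7 = (2 + n)*(5 + p)/7)
S(o) = -92/7 - 24*o/7 (S(o) = (10/7 + 2*o/7 + (5/7)*4 + (1/7)*4*o)*(-4) + 4 = (10/7 + 2*o/7 + 20/7 + 4*o/7)*(-4) + 4 = (30/7 + 6*o/7)*(-4) + 4 = (-120/7 - 24*o/7) + 4 = -92/7 - 24*o/7)
L*S(20) = -10*(-92/7 - 24/7*20) = -10*(-92/7 - 480/7) = -10*(-572/7) = 5720/7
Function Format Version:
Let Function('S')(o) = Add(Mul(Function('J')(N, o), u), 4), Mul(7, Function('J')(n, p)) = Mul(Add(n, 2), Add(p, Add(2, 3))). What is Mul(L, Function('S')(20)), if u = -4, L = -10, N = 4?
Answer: Rational(5720, 7) ≈ 817.14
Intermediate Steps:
Function('J')(n, p) = Mul(Rational(1, 7), Add(2, n), Add(5, p)) (Function('J')(n, p) = Mul(Rational(1, 7), Mul(Add(n, 2), Add(p, Add(2, 3)))) = Mul(Rational(1, 7), Mul(Add(2, n), Add(p, 5))) = Mul(Rational(1, 7), Mul(Add(2, n), Add(5, p))) = Mul(Rational(1, 7), Add(2, n), Add(5, p)))
Function('S')(o) = Add(Rational(-92, 7), Mul(Rational(-24, 7), o)) (Function('S')(o) = Add(Mul(Add(Rational(10, 7), Mul(Rational(2, 7), o), Mul(Rational(5, 7), 4), Mul(Rational(1, 7), 4, o)), -4), 4) = Add(Mul(Add(Rational(10, 7), Mul(Rational(2, 7), o), Rational(20, 7), Mul(Rational(4, 7), o)), -4), 4) = Add(Mul(Add(Rational(30, 7), Mul(Rational(6, 7), o)), -4), 4) = Add(Add(Rational(-120, 7), Mul(Rational(-24, 7), o)), 4) = Add(Rational(-92, 7), Mul(Rational(-24, 7), o)))
Mul(L, Function('S')(20)) = Mul(-10, Add(Rational(-92, 7), Mul(Rational(-24, 7), 20))) = Mul(-10, Add(Rational(-92, 7), Rational(-480, 7))) = Mul(-10, Rational(-572, 7)) = Rational(5720, 7)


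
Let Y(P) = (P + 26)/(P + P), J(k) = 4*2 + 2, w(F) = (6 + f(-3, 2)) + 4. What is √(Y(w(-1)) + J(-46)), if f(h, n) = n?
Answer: √417/6 ≈ 3.4034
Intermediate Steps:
w(F) = 12 (w(F) = (6 + 2) + 4 = 8 + 4 = 12)
J(k) = 10 (J(k) = 8 + 2 = 10)
Y(P) = (26 + P)/(2*P) (Y(P) = (26 + P)/((2*P)) = (26 + P)*(1/(2*P)) = (26 + P)/(2*P))
√(Y(w(-1)) + J(-46)) = √((½)*(26 + 12)/12 + 10) = √((½)*(1/12)*38 + 10) = √(19/12 + 10) = √(139/12) = √417/6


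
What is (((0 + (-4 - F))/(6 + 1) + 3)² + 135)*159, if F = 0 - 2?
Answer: 1109184/49 ≈ 22636.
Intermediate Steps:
F = -2
(((0 + (-4 - F))/(6 + 1) + 3)² + 135)*159 = (((0 + (-4 - 1*(-2)))/(6 + 1) + 3)² + 135)*159 = (((0 + (-4 + 2))/7 + 3)² + 135)*159 = (((0 - 2)*(⅐) + 3)² + 135)*159 = ((-2*⅐ + 3)² + 135)*159 = ((-2/7 + 3)² + 135)*159 = ((19/7)² + 135)*159 = (361/49 + 135)*159 = (6976/49)*159 = 1109184/49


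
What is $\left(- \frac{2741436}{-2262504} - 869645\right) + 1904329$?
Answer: $\frac{195081619181}{188542} \approx 1.0347 \cdot 10^{6}$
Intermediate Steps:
$\left(- \frac{2741436}{-2262504} - 869645\right) + 1904329 = \left(\left(-2741436\right) \left(- \frac{1}{2262504}\right) - 869645\right) + 1904329 = \left(\frac{228453}{188542} - 869645\right) + 1904329 = - \frac{163964379137}{188542} + 1904329 = \frac{195081619181}{188542}$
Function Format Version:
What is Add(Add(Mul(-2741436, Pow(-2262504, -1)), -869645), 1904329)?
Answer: Rational(195081619181, 188542) ≈ 1.0347e+6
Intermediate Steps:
Add(Add(Mul(-2741436, Pow(-2262504, -1)), -869645), 1904329) = Add(Add(Mul(-2741436, Rational(-1, 2262504)), -869645), 1904329) = Add(Add(Rational(228453, 188542), -869645), 1904329) = Add(Rational(-163964379137, 188542), 1904329) = Rational(195081619181, 188542)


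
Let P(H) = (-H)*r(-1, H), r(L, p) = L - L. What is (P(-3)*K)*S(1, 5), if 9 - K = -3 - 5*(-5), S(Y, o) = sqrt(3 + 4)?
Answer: 0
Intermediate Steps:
S(Y, o) = sqrt(7)
r(L, p) = 0
P(H) = 0 (P(H) = -H*0 = 0)
K = -13 (K = 9 - (-3 - 5*(-5)) = 9 - (-3 + 25) = 9 - 1*22 = 9 - 22 = -13)
(P(-3)*K)*S(1, 5) = (0*(-13))*sqrt(7) = 0*sqrt(7) = 0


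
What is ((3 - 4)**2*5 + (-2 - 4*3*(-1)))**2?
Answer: 225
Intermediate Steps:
((3 - 4)**2*5 + (-2 - 4*3*(-1)))**2 = ((-1)**2*5 + (-2 - 12*(-1)))**2 = (1*5 + (-2 + 12))**2 = (5 + 10)**2 = 15**2 = 225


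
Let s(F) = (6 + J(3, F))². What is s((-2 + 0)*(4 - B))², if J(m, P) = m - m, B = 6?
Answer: 1296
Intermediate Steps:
J(m, P) = 0
s(F) = 36 (s(F) = (6 + 0)² = 6² = 36)
s((-2 + 0)*(4 - B))² = 36² = 1296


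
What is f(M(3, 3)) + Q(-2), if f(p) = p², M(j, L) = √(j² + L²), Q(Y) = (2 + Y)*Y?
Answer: 18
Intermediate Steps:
Q(Y) = Y*(2 + Y)
M(j, L) = √(L² + j²)
f(M(3, 3)) + Q(-2) = (√(3² + 3²))² - 2*(2 - 2) = (√(9 + 9))² - 2*0 = (√18)² + 0 = (3*√2)² + 0 = 18 + 0 = 18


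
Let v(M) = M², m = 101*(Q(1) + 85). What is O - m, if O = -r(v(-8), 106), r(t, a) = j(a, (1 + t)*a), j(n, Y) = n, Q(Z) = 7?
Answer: -9398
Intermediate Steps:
m = 9292 (m = 101*(7 + 85) = 101*92 = 9292)
r(t, a) = a
O = -106 (O = -1*106 = -106)
O - m = -106 - 1*9292 = -106 - 9292 = -9398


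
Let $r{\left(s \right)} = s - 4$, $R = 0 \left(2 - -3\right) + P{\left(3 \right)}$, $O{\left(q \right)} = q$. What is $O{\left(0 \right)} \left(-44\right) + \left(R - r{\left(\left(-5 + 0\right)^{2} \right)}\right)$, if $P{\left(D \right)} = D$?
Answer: $-18$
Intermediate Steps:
$R = 3$ ($R = 0 \left(2 - -3\right) + 3 = 0 \left(2 + 3\right) + 3 = 0 \cdot 5 + 3 = 0 + 3 = 3$)
$r{\left(s \right)} = -4 + s$
$O{\left(0 \right)} \left(-44\right) + \left(R - r{\left(\left(-5 + 0\right)^{2} \right)}\right) = 0 \left(-44\right) + \left(3 - \left(-4 + \left(-5 + 0\right)^{2}\right)\right) = 0 + \left(3 - \left(-4 + \left(-5\right)^{2}\right)\right) = 0 + \left(3 - \left(-4 + 25\right)\right) = 0 + \left(3 - 21\right) = 0 - 18 = -18$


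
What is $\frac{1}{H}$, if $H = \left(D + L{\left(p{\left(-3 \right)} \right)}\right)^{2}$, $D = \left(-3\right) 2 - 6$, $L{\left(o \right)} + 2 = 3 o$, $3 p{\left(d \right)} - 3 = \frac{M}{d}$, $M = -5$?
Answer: $\frac{9}{784} \approx 0.01148$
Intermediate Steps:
$p{\left(d \right)} = 1 - \frac{5}{3 d}$ ($p{\left(d \right)} = 1 + \frac{\left(-5\right) \frac{1}{d}}{3} = 1 - \frac{5}{3 d}$)
$L{\left(o \right)} = -2 + 3 o$
$D = -12$ ($D = -6 - 6 = -12$)
$H = \frac{784}{9}$ ($H = \left(-12 - \left(2 - 3 \frac{- \frac{5}{3} - 3}{-3}\right)\right)^{2} = \left(-12 - \left(2 - 3 \left(\left(- \frac{1}{3}\right) \left(- \frac{14}{3}\right)\right)\right)\right)^{2} = \left(-12 + \left(-2 + 3 \cdot \frac{14}{9}\right)\right)^{2} = \left(-12 + \left(-2 + \frac{14}{3}\right)\right)^{2} = \left(-12 + \frac{8}{3}\right)^{2} = \left(- \frac{28}{3}\right)^{2} = \frac{784}{9} \approx 87.111$)
$\frac{1}{H} = \frac{1}{\frac{784}{9}} = \frac{9}{784}$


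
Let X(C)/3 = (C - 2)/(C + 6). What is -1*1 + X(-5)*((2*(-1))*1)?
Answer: 41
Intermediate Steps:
X(C) = 3*(-2 + C)/(6 + C) (X(C) = 3*((C - 2)/(C + 6)) = 3*((-2 + C)/(6 + C)) = 3*(-2 + C)/(6 + C))
-1*1 + X(-5)*((2*(-1))*1) = -1*1 + (3*(-2 - 5)/(6 - 5))*((2*(-1))*1) = -1 + (3*(-7)/1)*(-2*1) = -1 + (3*1*(-7))*(-2) = -1 - 21*(-2) = -1 + 42 = 41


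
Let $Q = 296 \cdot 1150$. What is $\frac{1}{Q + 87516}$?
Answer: $\frac{1}{427916} \approx 2.3369 \cdot 10^{-6}$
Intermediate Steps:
$Q = 340400$
$\frac{1}{Q + 87516} = \frac{1}{340400 + 87516} = \frac{1}{427916}$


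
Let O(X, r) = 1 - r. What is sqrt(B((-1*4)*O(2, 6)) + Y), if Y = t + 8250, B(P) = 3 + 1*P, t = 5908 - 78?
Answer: 3*sqrt(1567) ≈ 118.76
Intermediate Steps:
t = 5830
B(P) = 3 + P
Y = 14080 (Y = 5830 + 8250 = 14080)
sqrt(B((-1*4)*O(2, 6)) + Y) = sqrt((3 + (-1*4)*(1 - 1*6)) + 14080) = sqrt((3 - 4*(1 - 6)) + 14080) = sqrt((3 - 4*(-5)) + 14080) = sqrt((3 + 20) + 14080) = sqrt(23 + 14080) = sqrt(14103) = 3*sqrt(1567)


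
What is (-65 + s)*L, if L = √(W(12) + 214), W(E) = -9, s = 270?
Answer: 205*√205 ≈ 2935.2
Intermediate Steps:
L = √205 (L = √(-9 + 214) = √205 ≈ 14.318)
(-65 + s)*L = (-65 + 270)*√205 = 205*√205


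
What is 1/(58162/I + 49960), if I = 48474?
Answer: 24237/1210909601 ≈ 2.0016e-5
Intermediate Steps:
1/(58162/I + 49960) = 1/(58162/48474 + 49960) = 1/(58162*(1/48474) + 49960) = 1/(29081/24237 + 49960) = 1/(1210909601/24237) = 24237/1210909601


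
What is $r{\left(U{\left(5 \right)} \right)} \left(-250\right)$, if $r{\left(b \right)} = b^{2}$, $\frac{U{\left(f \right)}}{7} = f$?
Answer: $-306250$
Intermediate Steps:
$U{\left(f \right)} = 7 f$
$r{\left(U{\left(5 \right)} \right)} \left(-250\right) = \left(7 \cdot 5\right)^{2} \left(-250\right) = 35^{2} \left(-250\right) = 1225 \left(-250\right) = -306250$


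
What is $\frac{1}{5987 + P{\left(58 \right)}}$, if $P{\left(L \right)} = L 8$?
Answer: $\frac{1}{6451} \approx 0.00015501$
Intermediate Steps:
$P{\left(L \right)} = 8 L$
$\frac{1}{5987 + P{\left(58 \right)}} = \frac{1}{5987 + 8 \cdot 58} = \frac{1}{5987 + 464} = \frac{1}{6451}$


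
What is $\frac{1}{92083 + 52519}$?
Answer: $\frac{1}{144602} \approx 6.9155 \cdot 10^{-6}$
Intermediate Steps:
$\frac{1}{92083 + 52519} = \frac{1}{144602}$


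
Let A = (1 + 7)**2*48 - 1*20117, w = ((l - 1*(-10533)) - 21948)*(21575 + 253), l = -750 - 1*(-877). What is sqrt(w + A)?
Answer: I*sqrt(246411509) ≈ 15698.0*I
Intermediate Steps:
l = 127 (l = -750 + 877 = 127)
w = -246394464 (w = ((127 - 1*(-10533)) - 21948)*(21575 + 253) = ((127 + 10533) - 21948)*21828 = (10660 - 21948)*21828 = -11288*21828 = -246394464)
A = -17045 (A = 8**2*48 - 20117 = 64*48 - 20117 = 3072 - 20117 = -17045)
sqrt(w + A) = sqrt(-246394464 - 17045) = sqrt(-246411509) = I*sqrt(246411509)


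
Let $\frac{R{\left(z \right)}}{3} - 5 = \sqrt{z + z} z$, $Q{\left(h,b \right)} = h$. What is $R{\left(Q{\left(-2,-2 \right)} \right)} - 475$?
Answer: $-460 - 12 i \approx -460.0 - 12.0 i$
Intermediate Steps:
$R{\left(z \right)} = 15 + 3 \sqrt{2} z^{\frac{3}{2}}$ ($R{\left(z \right)} = 15 + 3 \sqrt{z + z} z = 15 + 3 \sqrt{2 z} z = 15 + 3 \sqrt{2} \sqrt{z} z = 15 + 3 \sqrt{2} z^{\frac{3}{2}}$)
$R{\left(Q{\left(-2,-2 \right)} \right)} - 475 = \left(15 + 3 \sqrt{2} \left(-2\right)^{\frac{3}{2}}\right) - 475 = \left(15 + 3 \sqrt{2} \left(- 2 i \sqrt{2}\right)\right) - 475 = \left(15 - 12 i\right) - 475 = -460 - 12 i$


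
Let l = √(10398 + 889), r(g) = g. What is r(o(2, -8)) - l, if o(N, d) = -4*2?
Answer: -8 - √11287 ≈ -114.24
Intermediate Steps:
o(N, d) = -8
l = √11287 ≈ 106.24
r(o(2, -8)) - l = -8 - √11287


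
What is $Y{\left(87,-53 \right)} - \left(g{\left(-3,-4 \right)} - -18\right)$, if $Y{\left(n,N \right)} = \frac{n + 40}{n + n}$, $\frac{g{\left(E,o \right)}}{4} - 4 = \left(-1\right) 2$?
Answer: $- \frac{4397}{174} \approx -25.27$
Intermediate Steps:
$g{\left(E,o \right)} = 8$ ($g{\left(E,o \right)} = 16 + 4 \left(\left(-1\right) 2\right) = 16 + 4 \left(-2\right) = 16 - 8 = 8$)
$Y{\left(n,N \right)} = \frac{40 + n}{2 n}$
$Y{\left(87,-53 \right)} - \left(g{\left(-3,-4 \right)} - -18\right) = \frac{40 + 87}{2 \cdot 87} - \left(8 - -18\right) = \frac{1}{2} \cdot \frac{1}{87} \cdot 127 - \left(8 + 18\right) = \frac{127}{174} - 26 = - \frac{4397}{174}$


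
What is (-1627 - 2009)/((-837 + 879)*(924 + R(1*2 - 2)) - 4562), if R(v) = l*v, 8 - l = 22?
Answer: -1818/17123 ≈ -0.10617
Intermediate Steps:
l = -14 (l = 8 - 1*22 = 8 - 22 = -14)
R(v) = -14*v
(-1627 - 2009)/((-837 + 879)*(924 + R(1*2 - 2)) - 4562) = (-1627 - 2009)/((-837 + 879)*(924 - 14*(1*2 - 2)) - 4562) = -3636/(42*(924 - 14*(2 - 2)) - 4562) = -3636/(42*(924 - 14*0) - 4562) = -3636/(42*(924 + 0) - 4562) = -3636/(42*924 - 4562) = -3636/(38808 - 4562) = -3636/34246 = -3636*1/34246 = -1818/17123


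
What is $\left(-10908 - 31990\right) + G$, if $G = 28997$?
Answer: $-13901$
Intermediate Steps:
$\left(-10908 - 31990\right) + G = \left(-10908 - 31990\right) + 28997 = -42898 + 28997 = -13901$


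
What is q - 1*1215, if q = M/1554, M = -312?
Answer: -314737/259 ≈ -1215.2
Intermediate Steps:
q = -52/259 (q = -312/1554 = -312*1/1554 = -52/259 ≈ -0.20077)
q - 1*1215 = -52/259 - 1*1215 = -52/259 - 1215 = -314737/259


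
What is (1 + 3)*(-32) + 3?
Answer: -125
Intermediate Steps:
(1 + 3)*(-32) + 3 = 4*(-32) + 3 = -128 + 3 = -125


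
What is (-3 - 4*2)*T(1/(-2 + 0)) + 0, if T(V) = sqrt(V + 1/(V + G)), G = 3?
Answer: -11*I*sqrt(10)/10 ≈ -3.4785*I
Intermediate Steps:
T(V) = sqrt(V + 1/(3 + V)) (T(V) = sqrt(V + 1/(V + 3)) = sqrt(V + 1/(3 + V)))
(-3 - 4*2)*T(1/(-2 + 0)) + 0 = (-3 - 4*2)*sqrt((1 + (3 + 1/(-2 + 0))/(-2 + 0))/(3 + 1/(-2 + 0))) + 0 = (-3 - 8)*sqrt((1 + (3 + 1/(-2))/(-2))/(3 + 1/(-2))) + 0 = -11*sqrt(1 - (3 - 1/2)/2)/sqrt(3 - 1/2) + 0 = -11*sqrt(10)*sqrt(1 - 1/2*5/2)/5 + 0 = -11*sqrt(10)*sqrt(1 - 5/4)/5 + 0 = -11*I*sqrt(10)/10 + 0 = -11*I*sqrt(10)/10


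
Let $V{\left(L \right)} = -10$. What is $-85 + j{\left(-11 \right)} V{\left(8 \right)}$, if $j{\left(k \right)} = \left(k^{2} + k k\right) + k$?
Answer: $-2395$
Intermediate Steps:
$j{\left(k \right)} = k + 2 k^{2}$ ($j{\left(k \right)} = \left(k^{2} + k^{2}\right) + k = 2 k^{2} + k = k + 2 k^{2}$)
$-85 + j{\left(-11 \right)} V{\left(8 \right)} = -85 + - 11 \left(1 + 2 \left(-11\right)\right) \left(-10\right) = -85 + - 11 \left(1 - 22\right) \left(-10\right) = -85 + \left(-11\right) \left(-21\right) \left(-10\right) = -85 + 231 \left(-10\right) = -85 - 2310 = -2395$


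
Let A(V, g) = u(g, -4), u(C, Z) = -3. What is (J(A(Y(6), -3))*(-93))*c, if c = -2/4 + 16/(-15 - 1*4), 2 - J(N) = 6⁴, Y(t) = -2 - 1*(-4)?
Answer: -3068721/19 ≈ -1.6151e+5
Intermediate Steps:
Y(t) = 2 (Y(t) = -2 + 4 = 2)
A(V, g) = -3
J(N) = -1294 (J(N) = 2 - 1*6⁴ = 2 - 1*1296 = 2 - 1296 = -1294)
c = -51/38 (c = -2*¼ + 16/(-15 - 4) = -½ + 16/(-19) = -½ + 16*(-1/19) = -½ - 16/19 = -51/38 ≈ -1.3421)
(J(A(Y(6), -3))*(-93))*c = -1294*(-93)*(-51/38) = 120342*(-51/38) = -3068721/19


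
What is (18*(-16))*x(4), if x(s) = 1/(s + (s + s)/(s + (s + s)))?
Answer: -432/7 ≈ -61.714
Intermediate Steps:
x(s) = 1/(⅔ + s) (x(s) = 1/(s + (2*s)/(s + 2*s)) = 1/(s + (2*s)/((3*s))) = 1/(s + (2*s)*(1/(3*s))) = 1/(s + ⅔) = 1/(⅔ + s))
(18*(-16))*x(4) = (18*(-16))*(3/(2 + 3*4)) = -864/(2 + 12) = -864/14 = -288*3/14 = -432/7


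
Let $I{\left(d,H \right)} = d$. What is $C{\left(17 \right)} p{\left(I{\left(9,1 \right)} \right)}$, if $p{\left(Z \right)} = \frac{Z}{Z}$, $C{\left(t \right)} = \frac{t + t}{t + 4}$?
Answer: $\frac{34}{21} \approx 1.619$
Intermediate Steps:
$C{\left(t \right)} = \frac{2 t}{4 + t}$
$p{\left(Z \right)} = 1$
$C{\left(17 \right)} p{\left(I{\left(9,1 \right)} \right)} = 2 \cdot 17 \frac{1}{4 + 17} \cdot 1 = 2 \cdot 17 \cdot \frac{1}{21} \cdot 1 = \frac{34}{21} \cdot 1 = \frac{34}{21}$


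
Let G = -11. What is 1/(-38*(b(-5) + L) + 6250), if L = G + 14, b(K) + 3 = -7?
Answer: 1/6516 ≈ 0.00015347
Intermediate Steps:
b(K) = -10 (b(K) = -3 - 7 = -10)
L = 3 (L = -11 + 14 = 3)
1/(-38*(b(-5) + L) + 6250) = 1/(-38*(-10 + 3) + 6250) = 1/(-38*(-7) + 6250) = 1/(266 + 6250) = 1/6516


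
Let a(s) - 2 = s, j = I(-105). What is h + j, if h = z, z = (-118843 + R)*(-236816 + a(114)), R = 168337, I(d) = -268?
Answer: -11715230068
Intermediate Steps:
j = -268
a(s) = 2 + s
z = -11715229800 (z = (-118843 + 168337)*(-236816 + (2 + 114)) = 49494*(-236816 + 116) = 49494*(-236700) = -11715229800)
h = -11715229800
h + j = -11715229800 - 268 = -11715230068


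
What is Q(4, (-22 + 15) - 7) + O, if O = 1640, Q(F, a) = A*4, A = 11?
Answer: 1684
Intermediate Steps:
Q(F, a) = 44 (Q(F, a) = 11*4 = 44)
Q(4, (-22 + 15) - 7) + O = 44 + 1640 = 1684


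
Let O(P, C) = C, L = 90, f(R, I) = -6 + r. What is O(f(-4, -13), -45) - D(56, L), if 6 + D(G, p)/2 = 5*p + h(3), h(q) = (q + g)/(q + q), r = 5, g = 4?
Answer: -2806/3 ≈ -935.33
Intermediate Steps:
h(q) = (4 + q)/(2*q) (h(q) = (q + 4)/(q + q) = (4 + q)/((2*q)) = (4 + q)*(1/(2*q)) = (4 + q)/(2*q))
f(R, I) = -1 (f(R, I) = -6 + 5 = -1)
D(G, p) = -29/3 + 10*p (D(G, p) = -12 + 2*(5*p + (½)*(4 + 3)/3) = -12 + 2*(5*p + (½)*(⅓)*7) = -12 + 2*(5*p + 7/6) = -12 + 2*(7/6 + 5*p) = -12 + (7/3 + 10*p) = -29/3 + 10*p)
O(f(-4, -13), -45) - D(56, L) = -45 - (-29/3 + 10*90) = -45 - (-29/3 + 900) = -45 - 1*2671/3 = -45 - 2671/3 = -2806/3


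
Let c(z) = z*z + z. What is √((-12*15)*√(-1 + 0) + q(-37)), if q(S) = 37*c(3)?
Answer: 2*√(111 - 45*I) ≈ 21.484 - 4.1892*I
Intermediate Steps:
c(z) = z + z² (c(z) = z² + z = z + z²)
q(S) = 444 (q(S) = 37*(3*(1 + 3)) = 37*(3*4) = 37*12 = 444)
√((-12*15)*√(-1 + 0) + q(-37)) = √((-12*15)*√(-1 + 0) + 444) = √(-180*I + 444) = √(444 - 180*I)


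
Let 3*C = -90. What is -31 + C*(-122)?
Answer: 3629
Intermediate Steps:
C = -30 (C = (⅓)*(-90) = -30)
-31 + C*(-122) = -31 - 30*(-122) = -31 + 3660 = 3629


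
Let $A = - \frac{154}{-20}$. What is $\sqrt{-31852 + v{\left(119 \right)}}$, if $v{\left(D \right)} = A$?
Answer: $\frac{i \sqrt{3184430}}{10} \approx 178.45 i$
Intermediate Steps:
$A = \frac{77}{10}$ ($A = \left(-154\right) \left(- \frac{1}{20}\right) = \frac{77}{10} \approx 7.7$)
$v{\left(D \right)} = \frac{77}{10}$
$\sqrt{-31852 + v{\left(119 \right)}} = \sqrt{-31852 + \frac{77}{10}} = \sqrt{- \frac{318443}{10}} = \frac{i \sqrt{3184430}}{10}$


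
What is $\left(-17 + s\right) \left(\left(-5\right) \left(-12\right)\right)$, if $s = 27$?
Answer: $600$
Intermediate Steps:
$\left(-17 + s\right) \left(\left(-5\right) \left(-12\right)\right) = \left(-17 + 27\right) \left(\left(-5\right) \left(-12\right)\right) = 10 \cdot 60 = 600$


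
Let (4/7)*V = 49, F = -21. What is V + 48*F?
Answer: -3689/4 ≈ -922.25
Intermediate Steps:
V = 343/4 (V = (7/4)*49 = 343/4 ≈ 85.750)
V + 48*F = 343/4 + 48*(-21) = 343/4 - 1008 = -3689/4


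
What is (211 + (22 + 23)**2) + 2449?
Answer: 4685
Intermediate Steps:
(211 + (22 + 23)**2) + 2449 = (211 + 45**2) + 2449 = (211 + 2025) + 2449 = 2236 + 2449 = 4685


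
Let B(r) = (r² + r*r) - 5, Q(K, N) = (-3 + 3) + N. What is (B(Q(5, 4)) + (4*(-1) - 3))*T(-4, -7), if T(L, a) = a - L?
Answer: -60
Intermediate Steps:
Q(K, N) = N (Q(K, N) = 0 + N = N)
B(r) = -5 + 2*r² (B(r) = (r² + r²) - 5 = 2*r² - 5 = -5 + 2*r²)
(B(Q(5, 4)) + (4*(-1) - 3))*T(-4, -7) = ((-5 + 2*4²) + (4*(-1) - 3))*(-7 - 1*(-4)) = ((-5 + 2*16) + (-4 - 3))*(-7 + 4) = ((-5 + 32) - 7)*(-3) = (27 - 7)*(-3) = 20*(-3) = -60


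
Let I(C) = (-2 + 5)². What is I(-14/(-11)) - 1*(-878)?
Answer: 887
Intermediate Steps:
I(C) = 9 (I(C) = 3² = 9)
I(-14/(-11)) - 1*(-878) = 9 - 1*(-878) = 9 + 878 = 887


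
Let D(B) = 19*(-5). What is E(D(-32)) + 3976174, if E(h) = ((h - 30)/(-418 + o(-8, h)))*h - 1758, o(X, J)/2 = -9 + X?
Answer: 1796424157/452 ≈ 3.9744e+6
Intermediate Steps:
o(X, J) = -18 + 2*X (o(X, J) = 2*(-9 + X) = -18 + 2*X)
D(B) = -95
E(h) = -1758 + h*(15/226 - h/452) (E(h) = ((h - 30)/(-418 + (-18 + 2*(-8))))*h - 1758 = ((-30 + h)/(-418 + (-18 - 16)))*h - 1758 = ((-30 + h)/(-418 - 34))*h - 1758 = ((-30 + h)/(-452))*h - 1758 = ((-30 + h)*(-1/452))*h - 1758 = (15/226 - h/452)*h - 1758 = h*(15/226 - h/452) - 1758 = -1758 + h*(15/226 - h/452))
E(D(-32)) + 3976174 = (-1758 - 1/452*(-95)² + (15/226)*(-95)) + 3976174 = (-1758 - 1/452*9025 - 1425/226) + 3976174 = (-1758 - 9025/452 - 1425/226) + 3976174 = -806491/452 + 3976174 = 1796424157/452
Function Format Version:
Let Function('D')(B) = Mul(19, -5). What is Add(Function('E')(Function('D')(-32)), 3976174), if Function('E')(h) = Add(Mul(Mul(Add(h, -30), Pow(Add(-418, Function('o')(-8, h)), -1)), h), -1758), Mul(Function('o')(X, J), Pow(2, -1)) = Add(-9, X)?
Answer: Rational(1796424157, 452) ≈ 3.9744e+6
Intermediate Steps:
Function('o')(X, J) = Add(-18, Mul(2, X)) (Function('o')(X, J) = Mul(2, Add(-9, X)) = Add(-18, Mul(2, X)))
Function('D')(B) = -95
Function('E')(h) = Add(-1758, Mul(h, Add(Rational(15, 226), Mul(Rational(-1, 452), h)))) (Function('E')(h) = Add(Mul(Mul(Add(h, -30), Pow(Add(-418, Add(-18, Mul(2, -8))), -1)), h), -1758) = Add(Mul(Mul(Add(-30, h), Pow(Add(-418, Add(-18, -16)), -1)), h), -1758) = Add(Mul(Mul(Add(-30, h), Pow(Add(-418, -34), -1)), h), -1758) = Add(Mul(Mul(Add(-30, h), Pow(-452, -1)), h), -1758) = Add(Mul(Mul(Add(-30, h), Rational(-1, 452)), h), -1758) = Add(Mul(Add(Rational(15, 226), Mul(Rational(-1, 452), h)), h), -1758) = Add(Mul(h, Add(Rational(15, 226), Mul(Rational(-1, 452), h))), -1758) = Add(-1758, Mul(h, Add(Rational(15, 226), Mul(Rational(-1, 452), h)))))
Add(Function('E')(Function('D')(-32)), 3976174) = Add(Add(-1758, Mul(Rational(-1, 452), Pow(-95, 2)), Mul(Rational(15, 226), -95)), 3976174) = Add(Add(-1758, Mul(Rational(-1, 452), 9025), Rational(-1425, 226)), 3976174) = Add(Add(-1758, Rational(-9025, 452), Rational(-1425, 226)), 3976174) = Add(Rational(-806491, 452), 3976174) = Rational(1796424157, 452)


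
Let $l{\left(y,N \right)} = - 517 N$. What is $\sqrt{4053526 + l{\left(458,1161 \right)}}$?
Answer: $\sqrt{3453289} \approx 1858.3$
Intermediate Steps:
$\sqrt{4053526 + l{\left(458,1161 \right)}} = \sqrt{4053526 - 600237} = \sqrt{3453289}$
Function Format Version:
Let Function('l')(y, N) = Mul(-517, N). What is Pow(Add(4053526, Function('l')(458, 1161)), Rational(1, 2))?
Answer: Pow(3453289, Rational(1, 2)) ≈ 1858.3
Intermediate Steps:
Pow(Add(4053526, Function('l')(458, 1161)), Rational(1, 2)) = Pow(Add(4053526, Mul(-517, 1161)), Rational(1, 2)) = Pow(Add(4053526, -600237), Rational(1, 2)) = Pow(3453289, Rational(1, 2))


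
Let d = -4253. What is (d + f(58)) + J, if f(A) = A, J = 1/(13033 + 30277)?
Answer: -181685449/43310 ≈ -4195.0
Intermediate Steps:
J = 1/43310 ≈ 2.3089e-5
(d + f(58)) + J = (-4253 + 58) + 1/43310 = -4195 + 1/43310 = -181685449/43310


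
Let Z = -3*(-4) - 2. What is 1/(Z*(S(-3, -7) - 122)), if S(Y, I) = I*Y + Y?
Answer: -1/1040 ≈ -0.00096154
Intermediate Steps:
Z = 10 (Z = 12 - 2 = 10)
S(Y, I) = Y + I*Y
1/(Z*(S(-3, -7) - 122)) = 1/(10*(-3*(1 - 7) - 122)) = 1/(10*(-3*(-6) - 122)) = 1/(10*(18 - 122)) = 1/(10*(-104)) = 1/(-1040) = -1/1040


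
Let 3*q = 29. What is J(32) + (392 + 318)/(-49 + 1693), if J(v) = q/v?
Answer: 9653/13152 ≈ 0.73396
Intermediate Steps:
q = 29/3 (q = (1/3)*29 = 29/3 ≈ 9.6667)
J(v) = 29/(3*v)
J(32) + (392 + 318)/(-49 + 1693) = (29/3)/32 + (392 + 318)/(-49 + 1693) = (29/3)*(1/32) + 710/1644 = 29/96 + 710*(1/1644) = 29/96 + 355/822 = 9653/13152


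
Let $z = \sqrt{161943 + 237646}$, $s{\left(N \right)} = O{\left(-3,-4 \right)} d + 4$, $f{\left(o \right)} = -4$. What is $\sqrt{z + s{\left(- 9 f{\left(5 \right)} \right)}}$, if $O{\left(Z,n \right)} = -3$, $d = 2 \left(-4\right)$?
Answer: $\sqrt{28 + \sqrt{399589}} \approx 25.693$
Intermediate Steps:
$d = -8$
$s{\left(N \right)} = 28$ ($s{\left(N \right)} = \left(-3\right) \left(-8\right) + 4 = 24 + 4 = 28$)
$z = \sqrt{399589} \approx 632.13$
$\sqrt{z + s{\left(- 9 f{\left(5 \right)} \right)}} = \sqrt{\sqrt{399589} + 28} = \sqrt{28 + \sqrt{399589}}$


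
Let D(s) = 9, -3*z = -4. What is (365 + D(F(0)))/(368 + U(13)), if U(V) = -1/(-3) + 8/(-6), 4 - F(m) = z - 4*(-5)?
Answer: 374/367 ≈ 1.0191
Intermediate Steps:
z = 4/3 (z = -⅓*(-4) = 4/3 ≈ 1.3333)
F(m) = -52/3 (F(m) = 4 - (4/3 - 4*(-5)) = 4 - (4/3 + 20) = 4 - 1*64/3 = 4 - 64/3 = -52/3)
U(V) = -1 (U(V) = -1*(-⅓) + 8*(-⅙) = ⅓ - 4/3 = -1)
(365 + D(F(0)))/(368 + U(13)) = (365 + 9)/(368 - 1) = 374/367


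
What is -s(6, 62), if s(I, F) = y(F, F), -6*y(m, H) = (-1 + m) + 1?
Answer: 31/3 ≈ 10.333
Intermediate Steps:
y(m, H) = -m/6 (y(m, H) = -((-1 + m) + 1)/6 = -m/6)
s(I, F) = -F/6
-s(6, 62) = -(-1)*62/6 = -1*(-31/3) = 31/3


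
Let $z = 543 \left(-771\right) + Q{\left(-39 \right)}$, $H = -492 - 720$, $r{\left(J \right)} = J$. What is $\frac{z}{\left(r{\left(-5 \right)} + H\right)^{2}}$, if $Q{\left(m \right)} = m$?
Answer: $- \frac{418692}{1481089} \approx -0.28269$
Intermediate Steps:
$H = -1212$
$z = -418692$ ($z = 543 \left(-771\right) - 39 = -418653 - 39 = -418692$)
$\frac{z}{\left(r{\left(-5 \right)} + H\right)^{2}} = - \frac{418692}{\left(-5 - 1212\right)^{2}} = - \frac{418692}{\left(-1217\right)^{2}} = - \frac{418692}{1481089}$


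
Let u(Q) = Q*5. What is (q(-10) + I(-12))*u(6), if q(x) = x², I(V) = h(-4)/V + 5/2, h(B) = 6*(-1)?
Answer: 3090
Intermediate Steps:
h(B) = -6
I(V) = 5/2 - 6/V (I(V) = -6/V + 5/2 = 5/2 - 6/V)
u(Q) = 5*Q
(q(-10) + I(-12))*u(6) = ((-10)² + (5/2 - 6/(-12)))*(5*6) = (100 + (5/2 - 6*(-1/12)))*30 = (100 + (5/2 + ½))*30 = (100 + 3)*30 = 103*30 = 3090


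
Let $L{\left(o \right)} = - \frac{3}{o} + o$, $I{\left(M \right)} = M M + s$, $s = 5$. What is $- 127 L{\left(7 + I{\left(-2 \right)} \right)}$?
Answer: $- \frac{32131}{16} \approx -2008.2$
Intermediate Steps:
$I{\left(M \right)} = 5 + M^{2}$ ($I{\left(M \right)} = M M + 5 = M^{2} + 5 = 5 + M^{2}$)
$L{\left(o \right)} = o - \frac{3}{o}$
$- 127 L{\left(7 + I{\left(-2 \right)} \right)} = - 127 \left(\left(7 + \left(5 + \left(-2\right)^{2}\right)\right) - \frac{3}{7 + \left(5 + \left(-2\right)^{2}\right)}\right) = - 127 \left(\left(7 + \left(5 + 4\right)\right) - \frac{3}{7 + \left(5 + 4\right)}\right) = - 127 \left(\left(7 + 9\right) - \frac{3}{7 + 9}\right) = - 127 \left(16 - \frac{3}{16}\right) = \left(-127\right) \frac{253}{16} = - \frac{32131}{16}$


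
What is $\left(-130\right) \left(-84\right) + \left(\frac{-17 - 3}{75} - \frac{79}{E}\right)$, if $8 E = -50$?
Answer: $\frac{819928}{75} \approx 10932.0$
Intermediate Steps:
$E = - \frac{25}{4}$ ($E = \frac{1}{8} \left(-50\right) = - \frac{25}{4} \approx -6.25$)
$\left(-130\right) \left(-84\right) + \left(\frac{-17 - 3}{75} - \frac{79}{E}\right) = \left(-130\right) \left(-84\right) + \left(\frac{-17 - 3}{75} - \frac{79}{- \frac{25}{4}}\right) = 10920 + \left(\left(-17 - 3\right) \frac{1}{75} - - \frac{316}{25}\right) = 10920 + \left(\left(-20\right) \frac{1}{75} + \frac{316}{25}\right) = 10920 + \left(- \frac{4}{15} + \frac{316}{25}\right) = 10920 + \frac{928}{75} = \frac{819928}{75}$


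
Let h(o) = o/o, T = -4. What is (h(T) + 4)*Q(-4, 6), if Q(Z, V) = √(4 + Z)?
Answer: 0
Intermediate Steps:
h(o) = 1
(h(T) + 4)*Q(-4, 6) = (1 + 4)*√(4 - 4) = 5*√0 = 5*0 = 0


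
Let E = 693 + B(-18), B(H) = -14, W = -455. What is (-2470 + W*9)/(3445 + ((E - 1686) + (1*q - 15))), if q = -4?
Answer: -6565/2419 ≈ -2.7139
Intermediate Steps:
E = 679 (E = 693 - 14 = 679)
(-2470 + W*9)/(3445 + ((E - 1686) + (1*q - 15))) = (-2470 - 455*9)/(3445 + ((679 - 1686) + (1*(-4) - 15))) = (-2470 - 4095)/(3445 + (-1007 + (-4 - 15))) = -6565/(3445 + (-1007 - 19)) = -6565/(3445 - 1026) = -6565/2419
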